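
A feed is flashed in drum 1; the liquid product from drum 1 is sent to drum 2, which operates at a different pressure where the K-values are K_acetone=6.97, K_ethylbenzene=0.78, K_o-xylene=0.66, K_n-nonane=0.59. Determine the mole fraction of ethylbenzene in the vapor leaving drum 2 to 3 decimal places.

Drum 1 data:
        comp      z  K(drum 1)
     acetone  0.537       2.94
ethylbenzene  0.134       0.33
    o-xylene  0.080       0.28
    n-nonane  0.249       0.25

Drum 1:
Rachford–Rice: g(ψ₁) = Σ zᵢ(Kᵢ−1)/(1+ψ₁(Kᵢ−1)) = 0.
g(0) = ΣzᵢKᵢ − 1 = 0.708 and g(1) = 1 − Σzᵢ/Kᵢ = -0.870, so a root lies in (0, 1).
Iterate (Newton) starting at ψ₁ = 0.5:
  ψ₁ = 0.500: g = 0.0050, g' = -1.117 → ψ₁ = 0.504
Converged at ψ₁ = 0.504.
Drum-1 compositions:
  acetone: x = 0.271, y = 0.798
  ethylbenzene: x = 0.202, y = 0.067
  o-xylene: x = 0.126, y = 0.035
  n-nonane: x = 0.401, y = 0.100
Drum-2 feed = drum-1 liquid: z₂ = (0.2714, 0.2024, 0.1256, 0.4006).
Drum 2:
Rachford–Rice: g(ψ₂) = Σ zᵢ(Kᵢ−1)/(1+ψ₂(Kᵢ−1)) = 0.
g(0) = ΣzᵢKᵢ − 1 = 1.369 and g(1) = 1 − Σzᵢ/Kᵢ = -0.168, so a root lies in (0, 1).
Newton iteration, ψ₂⁰ = 0.5:
  ψ₂ = 0.500: g = 0.0985, g' = -0.749 → ψ₂ = 0.631
  ψ₂ = 0.631: g = 0.0119, g' = -0.584 → ψ₂ = 0.652
Converged at ψ₂ = 0.652.
  acetone: x = 0.055, y = 0.387
  ethylbenzene: x = 0.236, y = 0.184
  o-xylene: x = 0.161, y = 0.107
  n-nonane: x = 0.547, y = 0.323

y_ethylbenzene (drum 2) = 0.184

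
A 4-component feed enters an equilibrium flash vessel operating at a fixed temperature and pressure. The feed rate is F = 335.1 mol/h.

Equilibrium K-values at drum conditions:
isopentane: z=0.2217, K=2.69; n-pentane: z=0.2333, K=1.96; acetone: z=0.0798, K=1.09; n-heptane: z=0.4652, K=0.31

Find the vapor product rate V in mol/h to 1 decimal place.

V = 111.5 mol/h

Rachford–Rice: g(ψ) = Σ zᵢ(Kᵢ−1)/(1+ψ(Kᵢ−1)) = 0.
Check two-phase: ΣzᵢKᵢ = 1.2848 > 1 and Σzᵢ/Kᵢ = 1.7753 > 1, so g(0) = 0.2848 > 0 and g(1) = -0.7753 < 0.
Newton–Raphson from ψ = 0.5:
  ψ = 0.5000: g = -0.12878, g' = -0.8010 → ψ = 0.3392
  ψ = 0.3392: g = -0.00502, g' = -0.7563 → ψ = 0.3326
Converged at ψ = 0.3326.
Then V = ψ·F = 0.3326·335.1 = 111.5 mol/h and L = F − V = 223.6 mol/h.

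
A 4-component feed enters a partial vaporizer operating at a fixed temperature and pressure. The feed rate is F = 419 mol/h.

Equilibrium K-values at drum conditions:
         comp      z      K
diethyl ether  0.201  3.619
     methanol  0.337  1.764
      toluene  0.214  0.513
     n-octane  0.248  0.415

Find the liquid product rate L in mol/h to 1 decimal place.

L = 160.3 mol/h

Material balance + equilibrium reduce to Σ zᵢ(Kᵢ−1)/(1+V/F(Kᵢ−1)) = 0.
Check two-phase: ΣzᵢKᵢ = 1.535 > 1 and Σzᵢ/Kᵢ = 1.261 > 1, so g(0) = 0.535 > 0 and g(1) = -0.261 < 0.
Iterate (Newton) starting at V/F = 0.56:
  V/F = 0.560: g = 0.0347, g' = -0.607 → V/F = 0.617
Converged at V/F = 0.617.
Then V = V/F·F = 0.6174·419 = 258.7 mol/h and L = F − V = 160.3 mol/h.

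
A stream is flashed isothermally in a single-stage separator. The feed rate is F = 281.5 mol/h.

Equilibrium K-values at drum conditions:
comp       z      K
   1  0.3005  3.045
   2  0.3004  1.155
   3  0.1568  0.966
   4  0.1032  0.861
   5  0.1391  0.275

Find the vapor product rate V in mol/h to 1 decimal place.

Material balance + equilibrium reduce to Σ zᵢ(Kᵢ−1)/(1+V/F(Kᵢ−1)) = 0.
Feasibility: ΣzᵢKᵢ = 1.5406, Σzᵢ/Kᵢ = 1.1468 — both > 1, two phases present.
Newton–Raphson from V/F = 0.5:
  V/F = 0.5000: g = 0.16802, g' = -0.4958 → V/F = 0.8389
  V/F = 0.8389: g = -0.01160, g' = -0.6551 → V/F = 0.8212
  V/F = 0.8212: g = -0.00023, g' = -0.6300 → V/F = 0.8208
Converged at V/F = 0.8208.
Then V = V/F·F = 0.8208·281.5 = 231.1 mol/h and L = F − V = 50.4 mol/h.

V = 231.1 mol/h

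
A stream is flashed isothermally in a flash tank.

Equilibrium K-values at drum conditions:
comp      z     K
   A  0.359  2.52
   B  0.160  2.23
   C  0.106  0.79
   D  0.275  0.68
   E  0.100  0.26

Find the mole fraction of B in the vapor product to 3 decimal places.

Newton iteration, ψ⁰ = 0.7:
  ψ = 0.700: g = 0.0771, g' = -0.553 → ψ = 0.839
  ψ = 0.839: g = -0.0060, g' = -0.660 → ψ = 0.830
Converged at ψ = 0.830.
Compositions from xᵢ = zᵢ/(1+ψ(Kᵢ−1)), yᵢ = Kᵢxᵢ:
  A: x = 0.159, y = 0.400
  B: x = 0.079, y = 0.177
  C: x = 0.128, y = 0.101
  D: x = 0.374, y = 0.255
  E: x = 0.259, y = 0.067

y_B = 0.177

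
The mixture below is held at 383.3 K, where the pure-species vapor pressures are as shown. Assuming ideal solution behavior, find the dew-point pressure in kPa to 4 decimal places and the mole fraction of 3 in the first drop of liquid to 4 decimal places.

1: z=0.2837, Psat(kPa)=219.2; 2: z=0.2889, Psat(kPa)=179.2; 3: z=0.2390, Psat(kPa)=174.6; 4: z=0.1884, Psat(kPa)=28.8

At the dew point ψ → 1, so Σzᵢ/Kᵢ = 1 with Kᵢ = Pᵢˢᵃᵗ/P ⇒ 1/P = Σzᵢ/Pᵢˢᵃᵗ.
1/P = 0.2837/219.2 + 0.2889/179.2 + 0.2390/174.6 + 0.1884/28.8 = 0.0108169 ⇒ P = 92.4477 kPa
xᵢ = zᵢP/Pᵢˢᵃᵗ ⇒ x_3 = 0.2390·92.4477/174.6 = 0.1265

Pdew = 92.4477 kPa, x_3 = 0.1265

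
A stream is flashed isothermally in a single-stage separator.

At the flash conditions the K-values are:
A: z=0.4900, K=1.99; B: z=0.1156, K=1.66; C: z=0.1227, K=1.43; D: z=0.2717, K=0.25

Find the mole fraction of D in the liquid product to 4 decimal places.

Newton iteration, ψ⁰ = 0.49:
  ψ = 0.4900: g = 0.10570, g' = -0.6440 → ψ = 0.6541
  ψ = 0.6541: g = -0.01113, g' = -0.8043 → ψ = 0.6403
  ψ = 0.6403: g = -0.00014, g' = -0.7844 → ψ = 0.6401
Converged at ψ = 0.6401.
Compositions from xᵢ = zᵢ/(1+ψ(Kᵢ−1)), yᵢ = Kᵢxᵢ:
  A: x = 0.2999, y = 0.5969
  B: x = 0.0813, y = 0.1349
  C: x = 0.0962, y = 0.1376
  D: x = 0.5226, y = 0.1306

x_D = 0.5226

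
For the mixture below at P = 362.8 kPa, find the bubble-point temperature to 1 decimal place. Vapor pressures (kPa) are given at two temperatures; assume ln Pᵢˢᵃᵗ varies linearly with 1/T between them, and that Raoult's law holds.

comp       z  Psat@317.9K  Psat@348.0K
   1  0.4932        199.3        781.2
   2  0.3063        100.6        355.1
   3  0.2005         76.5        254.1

Bubble-point temperature: ΣzᵢPᵢˢᵃᵗ(T) = P. Interpolate ln Pᵢˢᵃᵗ = aᵢ + bᵢ/T.
  T = 317.9 K: ΣzᵢPᵢˢᵃᵗ = 144.45 kPa
  T = 348.0 K: ΣzᵢPᵢˢᵃᵗ = 545.00 kPa
  T = 332.9 K: ΣzᵢPᵢˢᵃᵗ = 288.36 kPa
  T = 340.4 K: ΣzᵢPᵢˢᵃᵗ = 398.36 kPa
  T = 336.6 K: ΣzᵢPᵢˢᵃᵗ = 338.80 kPa
  T = 338.5 K: ΣzᵢPᵢˢᵃᵗ = 367.54 kPa
Interpolating between 336.6 K and 338.5 K gives T ≈ 338.2 K.

T = 338.2 K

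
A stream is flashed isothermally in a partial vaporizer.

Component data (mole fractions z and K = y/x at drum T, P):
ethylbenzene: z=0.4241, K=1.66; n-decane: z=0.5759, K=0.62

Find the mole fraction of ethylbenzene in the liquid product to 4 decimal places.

Rachford–Rice: g(ψ) = Σ zᵢ(Kᵢ−1)/(1+ψ(Kᵢ−1)) = 0.
Check two-phase: ΣzᵢKᵢ = 1.0611 > 1 and Σzᵢ/Kᵢ = 1.1844 > 1, so g(0) = 0.0611 > 0 and g(1) = -0.1844 < 0.
Iterate (Newton) starting at ψ = 0.49:
  ψ = 0.4900: g = -0.05741, g' = -0.2310 → ψ = 0.2415
  ψ = 0.2415: g = 0.00046, g' = -0.2382 → ψ = 0.2435
Converged at ψ = 0.2435.
Compositions from xᵢ = zᵢ/(1+ψ(Kᵢ−1)), yᵢ = Kᵢxᵢ:
  ethylbenzene: x = 0.3654, y = 0.6065
  n-decane: x = 0.6346, y = 0.3935

x_ethylbenzene = 0.3654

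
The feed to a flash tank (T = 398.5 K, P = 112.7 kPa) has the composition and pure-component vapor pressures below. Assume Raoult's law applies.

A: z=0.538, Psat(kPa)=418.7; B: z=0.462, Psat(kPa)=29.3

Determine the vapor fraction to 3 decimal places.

ψ = 0.557

Raoult's law: Kᵢ = Pᵢˢᵃᵗ/P = Pᵢˢᵃᵗ/112.7.
  K_A = 418.7/112.7 = 3.71517, K_B = 29.3/112.7 = 0.25998
Material balance + equilibrium reduce to Σ zᵢ(Kᵢ−1)/(1+ψ(Kᵢ−1)) = 0.
Check two-phase: ΣzᵢKᵢ = 2.119 > 1 and Σzᵢ/Kᵢ = 1.922 > 1, so g(0) = 1.119 > 0 and g(1) = -0.922 < 0.
Newton–Raphson from ψ = 0.36:
  ψ = 0.360: g = 0.2727, g' = -1.484 → ψ = 0.544
  ψ = 0.544: g = 0.0179, g' = -1.355 → ψ = 0.557
Converged at ψ = 0.557.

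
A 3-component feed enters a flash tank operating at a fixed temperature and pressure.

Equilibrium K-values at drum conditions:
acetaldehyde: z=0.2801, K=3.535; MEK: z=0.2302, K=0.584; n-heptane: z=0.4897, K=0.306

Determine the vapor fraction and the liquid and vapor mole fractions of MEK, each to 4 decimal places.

ψ = 0.1764, x_MEK = 0.2484, y_MEK = 0.1451

Let ψ = V/F and solve Σ zᵢ(Kᵢ−1)/(1+ψ(Kᵢ−1)) = 0.
g(0) = ΣzᵢKᵢ − 1 = 0.2744 and g(1) = 1 − Σzᵢ/Kᵢ = -1.0737, so a root lies in (0, 1).
Newton–Raphson from ψ = 0.57:
  ψ = 0.5700: g = -0.39739, g' = -1.0152 → ψ = 0.1786
  ψ = 0.1786: g = -0.00256, g' = -1.2068 → ψ = 0.1764
Converged at ψ = 0.1764.
Compositions from xᵢ = zᵢ/(1+ψ(Kᵢ−1)), yᵢ = Kᵢxᵢ:
  acetaldehyde: x = 0.1935, y = 0.6842
  MEK: x = 0.2484, y = 0.1451
  n-heptane: x = 0.5580, y = 0.1708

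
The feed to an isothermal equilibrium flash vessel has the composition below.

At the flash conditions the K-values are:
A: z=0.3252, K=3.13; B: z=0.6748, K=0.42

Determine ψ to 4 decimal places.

Newton iteration, ψ⁰ = 0.34:
  ψ = 0.3400: g = -0.08579, g' = -0.8485 → ψ = 0.2389
  ψ = 0.2389: g = 0.00474, g' = -0.9540 → ψ = 0.2439
Converged at ψ = 0.2439.

ψ = 0.2439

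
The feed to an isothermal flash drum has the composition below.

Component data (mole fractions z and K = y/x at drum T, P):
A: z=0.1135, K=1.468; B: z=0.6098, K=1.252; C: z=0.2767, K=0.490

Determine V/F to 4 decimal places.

Material balance + equilibrium reduce to Σ zᵢ(Kᵢ−1)/(1+V/F(Kᵢ−1)) = 0.
g(0) = ΣzᵢKᵢ − 1 = 0.0657 and g(1) = 1 − Σzᵢ/Kᵢ = -0.1291, so a root lies in (0, 1).
Newton–Raphson from V/F = 0.5:
  V/F = 0.5000: g = -0.00990, g' = -0.1765 → V/F = 0.4439
  V/F = 0.4439: g = -0.00023, g' = -0.1686 → V/F = 0.4426
Converged at V/F = 0.4426.

V/F = 0.4426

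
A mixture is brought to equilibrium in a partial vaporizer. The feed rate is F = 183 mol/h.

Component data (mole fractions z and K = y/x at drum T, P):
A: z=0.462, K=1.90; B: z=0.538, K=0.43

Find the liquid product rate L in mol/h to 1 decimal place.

Let ψ = V/F and solve Σ zᵢ(Kᵢ−1)/(1+ψ(Kᵢ−1)) = 0.
Feasibility: ΣzᵢKᵢ = 1.109, Σzᵢ/Kᵢ = 1.494 — both > 1, two phases present.
Newton iteration, ψ⁰ = 0.5:
  ψ = 0.500: g = -0.1421, g' = -0.520 → ψ = 0.227
  ψ = 0.227: g = -0.0068, g' = -0.489 → ψ = 0.213
Converged at ψ = 0.213.
Then V = ψ·F = 0.2127·183 = 38.9 mol/h and L = F − V = 144.1 mol/h.

L = 144.1 mol/h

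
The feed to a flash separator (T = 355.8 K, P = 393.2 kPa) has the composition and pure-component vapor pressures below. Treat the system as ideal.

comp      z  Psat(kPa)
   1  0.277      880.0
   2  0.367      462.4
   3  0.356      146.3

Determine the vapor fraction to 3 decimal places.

ψ = 0.380

Raoult's law: Kᵢ = Pᵢˢᵃᵗ/P = Pᵢˢᵃᵗ/393.2.
  K_1 = 880.0/393.2 = 2.23805, K_2 = 462.4/393.2 = 1.17599, K_3 = 146.3/393.2 = 0.37208
Material balance + equilibrium reduce to Σ zᵢ(Kᵢ−1)/(1+ψ(Kᵢ−1)) = 0.
Check two-phase: ΣzᵢKᵢ = 1.184 > 1 and Σzᵢ/Kᵢ = 1.393 > 1, so g(0) = 0.184 > 0 and g(1) = -0.393 < 0.
Newton iteration, ψ⁰ = 0.5:
  ψ = 0.500: g = -0.0547, g' = -0.470 → ψ = 0.384
  ψ = 0.384: g = -0.0015, g' = -0.449 → ψ = 0.380
Converged at ψ = 0.380.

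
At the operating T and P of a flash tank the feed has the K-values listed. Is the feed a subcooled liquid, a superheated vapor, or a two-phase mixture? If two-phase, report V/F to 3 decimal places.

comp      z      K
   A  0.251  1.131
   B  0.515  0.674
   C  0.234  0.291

subcooled liquid

ΣzᵢKᵢ = 0.699; Σzᵢ/Kᵢ = 1.790.
Since ΣzᵢKᵢ < 1 the mixture is below its bubble point — single liquid phase.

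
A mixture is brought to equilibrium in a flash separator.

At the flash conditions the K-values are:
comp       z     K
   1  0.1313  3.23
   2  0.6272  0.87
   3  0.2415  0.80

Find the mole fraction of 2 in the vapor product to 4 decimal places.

y_2 = 0.5825

Let ψ = V/F and solve Σ zᵢ(Kᵢ−1)/(1+ψ(Kᵢ−1)) = 0.
Check two-phase: ΣzᵢKᵢ = 1.1630 > 1 and Σzᵢ/Kᵢ = 1.0634 > 1, so g(0) = 0.1630 > 0 and g(1) = -0.0634 < 0.
Iterate (Newton) starting at ψ = 0.44:
  ψ = 0.4400: g = 0.00835, g' = -0.1899 → ψ = 0.4839
  ψ = 0.4839: g = 0.00034, g' = -0.1749 → ψ = 0.4859
Converged at ψ = 0.4859.
Compositions from xᵢ = zᵢ/(1+ψ(Kᵢ−1)), yᵢ = Kᵢxᵢ:
  1: x = 0.0630, y = 0.2036
  2: x = 0.6695, y = 0.5825
  3: x = 0.2675, y = 0.2140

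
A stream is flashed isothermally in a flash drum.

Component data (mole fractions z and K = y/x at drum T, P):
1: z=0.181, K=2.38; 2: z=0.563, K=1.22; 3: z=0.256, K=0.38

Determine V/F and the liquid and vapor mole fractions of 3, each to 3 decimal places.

V/F = 0.582, x_3 = 0.401, y_3 = 0.152

Material balance + equilibrium reduce to Σ zᵢ(Kᵢ−1)/(1+V/F(Kᵢ−1)) = 0.
g(0) = ΣzᵢKᵢ − 1 = 0.215 and g(1) = 1 − Σzᵢ/Kᵢ = -0.211, so a root lies in (0, 1).
Newton–Raphson from V/F = 0.5:
  V/F = 0.500: g = 0.0294, g' = -0.349 → V/F = 0.584
  V/F = 0.584: g = -0.0007, g' = -0.369 → V/F = 0.582
Converged at V/F = 0.582.
Compositions from xᵢ = zᵢ/(1+V/F(Kᵢ−1)), yᵢ = Kᵢxᵢ:
  1: x = 0.100, y = 0.239
  2: x = 0.499, y = 0.609
  3: x = 0.401, y = 0.152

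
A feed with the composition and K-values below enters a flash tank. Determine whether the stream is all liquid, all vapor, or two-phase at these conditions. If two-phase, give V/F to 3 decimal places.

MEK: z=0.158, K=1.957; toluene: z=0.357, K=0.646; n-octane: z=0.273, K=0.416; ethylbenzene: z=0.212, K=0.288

ΣzᵢKᵢ = 0.714; Σzᵢ/Kᵢ = 2.026.
Since ΣzᵢKᵢ < 1 the mixture is below its bubble point — single liquid phase.

all liquid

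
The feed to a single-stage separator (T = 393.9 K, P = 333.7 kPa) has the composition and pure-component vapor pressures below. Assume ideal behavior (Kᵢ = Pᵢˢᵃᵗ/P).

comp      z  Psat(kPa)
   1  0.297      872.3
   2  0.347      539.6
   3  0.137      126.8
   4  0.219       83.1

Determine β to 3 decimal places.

Raoult's law: Kᵢ = Pᵢˢᵃᵗ/P = Pᵢˢᵃᵗ/333.7.
  K_1 = 872.3/333.7 = 2.61402, K_2 = 539.6/333.7 = 1.61702, K_3 = 126.8/333.7 = 0.37998, K_4 = 83.1/333.7 = 0.24903
Newton–Raphson from β = 0.64:
  β = 0.640: g = -0.0682, g' = -0.858 → β = 0.560
  β = 0.560: g = -0.0034, g' = -0.778 → β = 0.556
Converged at β = 0.556.

β = 0.556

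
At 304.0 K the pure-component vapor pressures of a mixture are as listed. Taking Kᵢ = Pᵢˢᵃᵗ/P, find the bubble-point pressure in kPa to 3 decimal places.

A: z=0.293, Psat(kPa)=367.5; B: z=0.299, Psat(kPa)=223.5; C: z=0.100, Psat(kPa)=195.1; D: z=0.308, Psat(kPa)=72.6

Pbub = 216.375 kPa

At the bubble point ψ → 0, so ΣzᵢKᵢ = 1 with Kᵢ = Pᵢˢᵃᵗ/P ⇒ P = ΣzᵢPᵢˢᵃᵗ.
P = 0.293·367.5 + 0.299·223.5 + 0.100·195.1 + 0.308·72.6 = 216.375 kPa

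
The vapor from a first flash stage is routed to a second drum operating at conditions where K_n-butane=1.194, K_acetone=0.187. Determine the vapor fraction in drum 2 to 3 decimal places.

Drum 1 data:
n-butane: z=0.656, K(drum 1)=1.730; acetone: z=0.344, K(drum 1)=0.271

V/F (drum 2) = 0.364

Drum 1:
Rachford–Rice: g(ψ₁) = Σ zᵢ(Kᵢ−1)/(1+ψ₁(Kᵢ−1)) = 0.
Check two-phase: ΣzᵢKᵢ = 1.228 > 1 and Σzᵢ/Kᵢ = 1.649 > 1, so g(0) = 0.228 > 0 and g(1) = -0.649 < 0.
Newton–Raphson from ψ₁ = 0.5:
  ψ₁ = 0.500: g = -0.0438, g' = -0.640 → ψ₁ = 0.432
  ψ₁ = 0.432: g = -0.0018, g' = -0.591 → ψ₁ = 0.429
Converged at ψ₁ = 0.429.
Drum-1 compositions:
  n-butane: x = 0.500, y = 0.864
  acetone: x = 0.500, y = 0.136
Drum-2 feed = drum-1 vapor: z₂ = (0.8644, 0.1356).
Drum 2:
Material balance + equilibrium reduce to Σ zᵢ(Kᵢ−1)/(1+ψ₂(Kᵢ−1)) = 0.
g(0) = ΣzᵢKᵢ − 1 = 0.057 and g(1) = 1 − Σzᵢ/Kᵢ = -0.449, so a root lies in (0, 1).
Iterate (Newton) starting at ψ₂ = 0.61:
  ψ₂ = 0.610: g = -0.0687, g' = -0.379 → ψ₂ = 0.428
  ψ₂ = 0.428: g = -0.0143, g' = -0.239 → ψ₂ = 0.368
  ψ₂ = 0.368: g = -0.0009, g' = -0.211 → ψ₂ = 0.364
Converged at ψ₂ = 0.364.
  n-butane: x = 0.807, y = 0.964
  acetone: x = 0.193, y = 0.036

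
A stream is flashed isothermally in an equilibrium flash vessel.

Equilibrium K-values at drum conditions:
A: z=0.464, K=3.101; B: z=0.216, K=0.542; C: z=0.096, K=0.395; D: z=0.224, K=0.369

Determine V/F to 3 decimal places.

V/F = 0.570

Material balance + equilibrium reduce to Σ zᵢ(Kᵢ−1)/(1+V/F(Kᵢ−1)) = 0.
Feasibility: ΣzᵢKᵢ = 1.677, Σzᵢ/Kᵢ = 1.398 — both > 1, two phases present.
Newton–Raphson from V/F = 0.5:
  V/F = 0.500: g = 0.0574, g' = -0.826 → V/F = 0.569
  V/F = 0.569: g = 0.0008, g' = -0.807 → V/F = 0.570
Converged at V/F = 0.570.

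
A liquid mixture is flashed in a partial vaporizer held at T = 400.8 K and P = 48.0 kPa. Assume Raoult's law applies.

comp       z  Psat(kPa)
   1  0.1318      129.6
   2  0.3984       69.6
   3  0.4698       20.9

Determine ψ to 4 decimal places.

ψ = 0.2711

Raoult's law: Kᵢ = Pᵢˢᵃᵗ/P = Pᵢˢᵃᵗ/48.0.
  K_1 = 129.6/48.0 = 2.700000, K_2 = 69.6/48.0 = 1.450000, K_3 = 20.9/48.0 = 0.435417
Iterate (Newton) starting at ψ = 0.5:
  ψ = 0.5000: g = -0.10210, g' = -0.4558 → ψ = 0.2760
  ψ = 0.2760: g = -0.00221, g' = -0.4504 → ψ = 0.2711
Converged at ψ = 0.2711.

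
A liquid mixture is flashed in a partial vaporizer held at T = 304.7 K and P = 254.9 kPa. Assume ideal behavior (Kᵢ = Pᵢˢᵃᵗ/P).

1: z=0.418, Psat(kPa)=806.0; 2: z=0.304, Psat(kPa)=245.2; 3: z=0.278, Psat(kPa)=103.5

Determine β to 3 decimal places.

Raoult's law: Kᵢ = Pᵢˢᵃᵗ/P = Pᵢˢᵃᵗ/254.9.
  K_1 = 806.0/254.9 = 3.16202, K_2 = 245.2/254.9 = 0.96195, K_3 = 103.5/254.9 = 0.40604
Newton–Raphson from β = 0.5:
  β = 0.500: g = 0.1876, g' = -0.650 → β = 0.789
  β = 0.789: g = 0.0116, g' = -0.615 → β = 0.807
Converged at β = 0.807.

β = 0.807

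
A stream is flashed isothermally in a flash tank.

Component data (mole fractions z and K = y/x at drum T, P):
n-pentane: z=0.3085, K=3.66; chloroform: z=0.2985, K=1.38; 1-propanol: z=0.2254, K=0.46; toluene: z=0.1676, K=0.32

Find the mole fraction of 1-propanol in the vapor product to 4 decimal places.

y_1-propanol = 0.1597

Let β = V/F and solve Σ zᵢ(Kᵢ−1)/(1+β(Kᵢ−1)) = 0.
Feasibility: ΣzᵢKᵢ = 1.6984, Σzᵢ/Kᵢ = 1.3143 — both > 1, two phases present.
Newton iteration, β⁰ = 0.5:
  β = 0.5000: g = 0.10810, g' = -0.7338 → β = 0.6473
  β = 0.6473: g = 0.00182, g' = -0.7250 → β = 0.6498
Converged at β = 0.6498.
Compositions from xᵢ = zᵢ/(1+β(Kᵢ−1)), yᵢ = Kᵢxᵢ:
  n-pentane: x = 0.1131, y = 0.4138
  chloroform: x = 0.2394, y = 0.3304
  1-propanol: x = 0.3473, y = 0.1597
  toluene: x = 0.3003, y = 0.0961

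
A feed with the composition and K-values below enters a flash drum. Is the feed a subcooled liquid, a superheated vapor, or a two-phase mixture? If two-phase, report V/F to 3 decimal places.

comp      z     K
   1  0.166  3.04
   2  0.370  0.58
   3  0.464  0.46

ΣzᵢKᵢ = 0.933; Σzᵢ/Kᵢ = 1.701.
Since ΣzᵢKᵢ < 1 the mixture is below its bubble point — single liquid phase.

subcooled liquid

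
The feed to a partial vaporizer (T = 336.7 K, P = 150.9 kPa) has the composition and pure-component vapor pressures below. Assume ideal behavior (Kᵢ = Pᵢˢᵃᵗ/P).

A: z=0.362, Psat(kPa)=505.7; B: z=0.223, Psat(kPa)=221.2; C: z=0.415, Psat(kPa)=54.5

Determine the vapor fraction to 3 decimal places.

ψ = 0.605

Raoult's law: Kᵢ = Pᵢˢᵃᵗ/P = Pᵢˢᵃᵗ/150.9.
  K_A = 505.7/150.9 = 3.35123, K_B = 221.2/150.9 = 1.46587, K_C = 54.5/150.9 = 0.36117
Rachford–Rice: g(ψ) = Σ zᵢ(Kᵢ−1)/(1+ψ(Kᵢ−1)) = 0.
Check two-phase: ΣzᵢKᵢ = 1.690 > 1 and Σzᵢ/Kᵢ = 1.409 > 1, so g(0) = 0.690 > 0 and g(1) = -0.409 < 0.
Newton–Raphson from ψ = 0.53:
  ψ = 0.530: g = 0.0614, g' = -0.815 → ψ = 0.605
Converged at ψ = 0.605.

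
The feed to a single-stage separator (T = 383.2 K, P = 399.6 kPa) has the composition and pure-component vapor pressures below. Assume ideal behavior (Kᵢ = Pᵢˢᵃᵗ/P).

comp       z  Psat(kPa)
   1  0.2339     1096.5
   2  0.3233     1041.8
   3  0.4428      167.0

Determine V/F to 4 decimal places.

V/F = 0.6910

Raoult's law: Kᵢ = Pᵢˢᵃᵗ/P = Pᵢˢᵃᵗ/399.6.
  K_1 = 1096.5/399.6 = 2.743994, K_2 = 1041.8/399.6 = 2.607107, K_3 = 167.0/399.6 = 0.417918
Rachford–Rice: g(V/F) = Σ zᵢ(Kᵢ−1)/(1+V/F(Kᵢ−1)) = 0.
Feasibility: ΣzᵢKᵢ = 1.6698, Σzᵢ/Kᵢ = 1.2688 — both > 1, two phases present.
Newton–Raphson from V/F = 0.39:
  V/F = 0.3900: g = 0.22874, g' = -0.8186 → V/F = 0.6694
  V/F = 0.6694: g = 0.01621, g' = -0.7480 → V/F = 0.6911
  V/F = 0.6911: g = -0.00006, g' = -0.7536 → V/F = 0.6910
Converged at V/F = 0.6910.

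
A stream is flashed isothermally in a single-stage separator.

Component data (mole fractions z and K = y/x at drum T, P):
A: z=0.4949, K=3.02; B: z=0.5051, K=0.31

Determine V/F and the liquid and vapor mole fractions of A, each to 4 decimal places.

Iterate (Newton) starting at V/F = 0.69:
  V/F = 0.6900: g = -0.24762, g' = -1.2286 → V/F = 0.4884
  V/F = 0.4884: g = -0.02249, g' = -1.0588 → V/F = 0.4672
Converged at V/F = 0.4672.
Compositions from xᵢ = zᵢ/(1+V/F(Kᵢ−1)), yᵢ = Kᵢxᵢ:
  A: x = 0.2546, y = 0.7689
  B: x = 0.7454, y = 0.2311

V/F = 0.4672, x_A = 0.2546, y_A = 0.7689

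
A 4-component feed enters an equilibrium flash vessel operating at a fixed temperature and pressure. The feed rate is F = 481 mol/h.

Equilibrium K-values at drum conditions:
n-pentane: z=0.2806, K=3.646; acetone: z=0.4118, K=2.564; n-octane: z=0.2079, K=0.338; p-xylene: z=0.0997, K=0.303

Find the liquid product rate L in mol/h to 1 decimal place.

Let ψ = V/F and solve Σ zᵢ(Kᵢ−1)/(1+ψ(Kᵢ−1)) = 0.
g(0) = ΣzᵢKᵢ − 1 = 1.1794 and g(1) = 1 − Σzᵢ/Kᵢ = -0.1817, so a root lies in (0, 1).
Newton–Raphson from ψ = 0.5:
  ψ = 0.5000: g = 0.36865, g' = -0.9989 → ψ = 0.8690
  ψ = 0.8690: g = -0.00229, g' = -1.1782 → ψ = 0.8671
Converged at ψ = 0.8671.
Then V = ψ·F = 0.8671·481 = 417.1 mol/h and L = F − V = 63.9 mol/h.

L = 63.9 mol/h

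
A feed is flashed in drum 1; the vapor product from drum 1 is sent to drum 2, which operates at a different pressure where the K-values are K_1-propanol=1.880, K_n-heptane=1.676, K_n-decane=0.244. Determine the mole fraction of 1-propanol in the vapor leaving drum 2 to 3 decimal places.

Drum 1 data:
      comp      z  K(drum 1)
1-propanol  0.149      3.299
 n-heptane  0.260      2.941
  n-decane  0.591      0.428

y_1-propanol (drum 2) = 0.337

Drum 1:
Material balance + equilibrium reduce to Σ zᵢ(Kᵢ−1)/(1+ψ₁(Kᵢ−1)) = 0.
g(0) = ΣzᵢKᵢ − 1 = 0.509 and g(1) = 1 − Σzᵢ/Kᵢ = -0.514, so a root lies in (0, 1).
Newton–Raphson from ψ₁ = 0.5:
  ψ₁ = 0.500: g = -0.0580, g' = -0.802 → ψ₁ = 0.428
  ψ₁ = 0.428: g = 0.0009, g' = -0.832 → ψ₁ = 0.429
Converged at ψ₁ = 0.429.
Drum-1 compositions:
  1-propanol: x = 0.075, y = 0.248
  n-heptane: x = 0.142, y = 0.417
  n-decane: x = 0.783, y = 0.335
Drum-2 feed = drum-1 vapor: z₂ = (0.2475, 0.4173, 0.3352).
Drum 2:
Newton iteration, ψ₂⁰ = 0.5:
  ψ₂ = 0.500: g = -0.0452, g' = -0.694 → ψ₂ = 0.435
  ψ₂ = 0.435: g = -0.0019, g' = -0.639 → ψ₂ = 0.432
Converged at ψ₂ = 0.432.
  1-propanol: x = 0.179, y = 0.337
  n-heptane: x = 0.323, y = 0.541
  n-decane: x = 0.498, y = 0.121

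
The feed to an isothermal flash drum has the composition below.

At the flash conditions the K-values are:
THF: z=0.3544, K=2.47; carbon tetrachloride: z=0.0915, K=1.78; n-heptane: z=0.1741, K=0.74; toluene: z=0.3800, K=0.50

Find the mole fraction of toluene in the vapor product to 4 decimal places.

Rachford–Rice: g(V/F) = Σ zᵢ(Kᵢ−1)/(1+V/F(Kᵢ−1)) = 0.
g(0) = ΣzᵢKᵢ − 1 = 0.3571 and g(1) = 1 − Σzᵢ/Kᵢ = -0.1902, so a root lies in (0, 1).
Iterate (Newton) starting at V/F = 0.52:
  V/F = 0.5200: g = 0.03694, g' = -0.4634 → V/F = 0.5997
  V/F = 0.5997: g = 0.00050, g' = -0.4525 → V/F = 0.6008
Converged at V/F = 0.6008.
Compositions from xᵢ = zᵢ/(1+V/F(Kᵢ−1)), yᵢ = Kᵢxᵢ:
  THF: x = 0.1882, y = 0.4648
  carbon tetrachloride: x = 0.0623, y = 0.1109
  n-heptane: x = 0.2063, y = 0.1527
  toluene: x = 0.5432, y = 0.2716

y_toluene = 0.2716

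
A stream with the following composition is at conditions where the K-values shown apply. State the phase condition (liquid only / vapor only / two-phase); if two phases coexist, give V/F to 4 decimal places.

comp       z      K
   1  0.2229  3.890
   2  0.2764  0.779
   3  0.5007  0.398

two-phase, V/F = 0.2016

ΣzᵢKᵢ = 1.2817; Σzᵢ/Kᵢ = 1.6702.
Both exceed 1, so a two-phase solution exists.
Newton–Raphson from ψ = 0.5:
  ψ = 0.5000: g = -0.23642, g' = -0.6999 → ψ = 0.1622
  ψ = 0.1622: g = 0.04121, g' = -1.1004 → ψ = 0.1996
  ψ = 0.1996: g = 0.00200, g' = -0.9978 → ψ = 0.2016
Converged at ψ = 0.2016.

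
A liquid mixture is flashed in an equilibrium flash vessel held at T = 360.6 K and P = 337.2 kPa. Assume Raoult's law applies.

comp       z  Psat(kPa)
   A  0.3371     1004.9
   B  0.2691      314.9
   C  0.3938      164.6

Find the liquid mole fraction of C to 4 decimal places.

Raoult's law: Kᵢ = Pᵢˢᵃᵗ/P = Pᵢˢᵃᵗ/337.2.
  K_A = 1004.9/337.2 = 2.980130, K_B = 314.9/337.2 = 0.933867, K_C = 164.6/337.2 = 0.488138
Material balance + equilibrium reduce to Σ zᵢ(Kᵢ−1)/(1+β(Kᵢ−1)) = 0.
Feasibility: ΣzᵢKᵢ = 1.4481, Σzᵢ/Kᵢ = 1.2080 — both > 1, two phases present.
Newton iteration, β⁰ = 0.42:
  β = 0.4200: g = 0.08935, g' = -0.5626 → β = 0.5788
  β = 0.5788: g = 0.00609, g' = -0.4966 → β = 0.5911
Converged at β = 0.5911.
Compositions from xᵢ = zᵢ/(1+β(Kᵢ−1)), yᵢ = Kᵢxᵢ:
  A: x = 0.1553, y = 0.4629
  B: x = 0.2800, y = 0.2615
  C: x = 0.5646, y = 0.2756

x_C = 0.5646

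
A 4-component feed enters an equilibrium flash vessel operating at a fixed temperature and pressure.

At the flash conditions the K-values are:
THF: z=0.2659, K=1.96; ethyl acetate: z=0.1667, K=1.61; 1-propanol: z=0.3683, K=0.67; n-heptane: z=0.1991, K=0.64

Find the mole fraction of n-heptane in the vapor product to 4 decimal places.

Newton iteration, ψ⁰ = 0.63:
  ψ = 0.6300: g = -0.01362, g' = -0.2346 → ψ = 0.5719
  ψ = 0.5719: g = 0.00009, g' = -0.2381 → ψ = 0.5723
Converged at ψ = 0.5723.
Compositions from xᵢ = zᵢ/(1+ψ(Kᵢ−1)), yᵢ = Kᵢxᵢ:
  THF: x = 0.1716, y = 0.3364
  ethyl acetate: x = 0.1236, y = 0.1989
  1-propanol: x = 0.4541, y = 0.3042
  n-heptane: x = 0.2508, y = 0.1605

y_n-heptane = 0.1605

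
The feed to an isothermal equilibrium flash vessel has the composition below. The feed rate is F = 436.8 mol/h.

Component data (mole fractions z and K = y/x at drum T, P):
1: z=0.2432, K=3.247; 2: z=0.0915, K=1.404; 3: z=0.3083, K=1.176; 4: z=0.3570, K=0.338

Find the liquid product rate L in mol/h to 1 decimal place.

Newton iteration, ψ⁰ = 0.36:
  ψ = 0.3600: g = 0.07512, g' = -0.6648 → ψ = 0.4730
  ψ = 0.4730: g = 0.00197, g' = -0.6388 → ψ = 0.4761
Converged at ψ = 0.4761.
Then V = ψ·F = 0.4761·436.8 = 208.0 mol/h and L = F − V = 228.8 mol/h.

L = 228.8 mol/h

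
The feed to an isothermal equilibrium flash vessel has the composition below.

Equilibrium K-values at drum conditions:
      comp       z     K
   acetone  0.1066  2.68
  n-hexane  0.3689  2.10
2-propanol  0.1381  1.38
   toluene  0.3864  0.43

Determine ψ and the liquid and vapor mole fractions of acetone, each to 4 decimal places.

Newton iteration, ψ⁰ = 0.5:
  ψ = 0.5000: g = 0.09519, g' = -0.5343 → ψ = 0.6782
  ψ = 0.6782: g = -0.00118, g' = -0.5584 → ψ = 0.6760
Converged at ψ = 0.6760.
Compositions from xᵢ = zᵢ/(1+ψ(Kᵢ−1)), yᵢ = Kᵢxᵢ:
  acetone: x = 0.0499, y = 0.1338
  n-hexane: x = 0.2116, y = 0.4443
  2-propanol: x = 0.1099, y = 0.1516
  toluene: x = 0.6286, y = 0.2703

ψ = 0.6760, x_acetone = 0.0499, y_acetone = 0.1338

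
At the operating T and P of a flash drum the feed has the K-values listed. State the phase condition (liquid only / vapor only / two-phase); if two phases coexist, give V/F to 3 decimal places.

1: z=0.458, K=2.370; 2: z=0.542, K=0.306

ΣzᵢKᵢ = 1.251; Σzᵢ/Kᵢ = 1.964.
Both exceed 1, so a two-phase solution exists.
Material balance + equilibrium reduce to Σ zᵢ(Kᵢ−1)/(1+ψ(Kᵢ−1)) = 0.
Binary case is linear: z₁(K₁−1)(1+ψ(K₂−1)) + z₂(K₂−1)(1+ψ(K₁−1)) = 0
⇒ ψ = [z₁(K₁−1)+z₂(K₂−1)] / [−(K₁−1)(K₂−1)] = 0.2513/0.9508 = 0.264

two-phase, V/F = 0.264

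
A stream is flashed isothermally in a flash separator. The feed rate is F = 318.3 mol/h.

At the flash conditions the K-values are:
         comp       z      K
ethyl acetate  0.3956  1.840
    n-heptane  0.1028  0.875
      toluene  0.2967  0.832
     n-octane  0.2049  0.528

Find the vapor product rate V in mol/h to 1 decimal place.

V = 214.7 mol/h

Rachford–Rice: g(V/F) = Σ zᵢ(Kᵢ−1)/(1+V/F(Kᵢ−1)) = 0.
g(0) = ΣzᵢKᵢ − 1 = 0.1729 and g(1) = 1 − Σzᵢ/Kᵢ = -0.0772, so a root lies in (0, 1).
Iterate (Newton) starting at V/F = 0.4:
  V/F = 0.4000: g = 0.06255, g' = -0.2372 → V/F = 0.6637
  V/F = 0.6637: g = 0.00241, g' = -0.2244 → V/F = 0.6745
Converged at V/F = 0.6744.
Then V = V/F·F = 0.6744·318.3 = 214.7 mol/h and L = F − V = 103.6 mol/h.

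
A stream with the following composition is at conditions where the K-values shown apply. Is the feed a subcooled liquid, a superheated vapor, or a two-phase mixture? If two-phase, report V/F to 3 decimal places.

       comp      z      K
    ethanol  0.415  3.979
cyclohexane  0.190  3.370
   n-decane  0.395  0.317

two-phase, V/F = 0.743

ΣzᵢKᵢ = 2.417; Σzᵢ/Kᵢ = 1.407.
Both exceed 1, so a two-phase solution exists.
Rachford–Rice: g(ψ) = Σ zᵢ(Kᵢ−1)/(1+ψ(Kᵢ−1)) = 0.
Newton–Raphson from ψ = 0.46:
  ψ = 0.460: g = 0.3436, g' = -1.292 → ψ = 0.726
  ψ = 0.726: g = 0.0212, g' = -1.237 → ψ = 0.743
Converged at ψ = 0.743.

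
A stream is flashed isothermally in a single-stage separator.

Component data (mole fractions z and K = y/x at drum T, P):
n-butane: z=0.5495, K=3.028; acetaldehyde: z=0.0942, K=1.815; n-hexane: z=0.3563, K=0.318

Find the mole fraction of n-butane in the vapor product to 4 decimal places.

Material balance + equilibrium reduce to Σ zᵢ(Kᵢ−1)/(1+ψ(Kᵢ−1)) = 0.
Feasibility: ΣzᵢKᵢ = 1.9482, Σzᵢ/Kᵢ = 1.3538 — both > 1, two phases present.
Newton–Raphson from ψ = 0.58:
  ψ = 0.5800: g = 0.16218, g' = -0.9596 → ψ = 0.7490
  ψ = 0.7490: g = -0.00667, g' = -1.0728 → ψ = 0.7428
Converged at ψ = 0.7428.
Compositions from xᵢ = zᵢ/(1+ψ(Kᵢ−1)), yᵢ = Kᵢxᵢ:
  n-butane: x = 0.2192, y = 0.6639
  acetaldehyde: x = 0.0587, y = 0.1065
  n-hexane: x = 0.7221, y = 0.2296

y_n-butane = 0.6639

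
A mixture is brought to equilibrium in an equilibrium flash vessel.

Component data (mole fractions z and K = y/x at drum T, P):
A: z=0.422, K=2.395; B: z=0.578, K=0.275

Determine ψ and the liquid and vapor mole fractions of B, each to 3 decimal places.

ψ = 0.168, x_B = 0.658, y_B = 0.181

Rachford–Rice: g(ψ) = Σ zᵢ(Kᵢ−1)/(1+ψ(Kᵢ−1)) = 0.
Check two-phase: ΣzᵢKᵢ = 1.170 > 1 and Σzᵢ/Kᵢ = 2.278 > 1, so g(0) = 0.170 > 0 and g(1) = -1.278 < 0.
Binary case is linear: z₁(K₁−1)(1+ψ(K₂−1)) + z₂(K₂−1)(1+ψ(K₁−1)) = 0
⇒ ψ = [z₁(K₁−1)+z₂(K₂−1)] / [−(K₁−1)(K₂−1)] = 0.1696/1.0114 = 0.168
Compositions from xᵢ = zᵢ/(1+ψ(Kᵢ−1)), yᵢ = Kᵢxᵢ:
  A: x = 0.342, y = 0.819
  B: x = 0.658, y = 0.181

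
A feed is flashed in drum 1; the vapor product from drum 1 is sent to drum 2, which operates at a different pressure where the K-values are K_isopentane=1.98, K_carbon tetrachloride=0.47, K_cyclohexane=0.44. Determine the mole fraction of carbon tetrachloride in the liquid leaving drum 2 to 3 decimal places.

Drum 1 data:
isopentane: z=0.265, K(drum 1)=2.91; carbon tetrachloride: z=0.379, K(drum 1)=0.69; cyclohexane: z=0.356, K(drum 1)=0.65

Drum 1:
Let ψ₁ = V/F and solve Σ zᵢ(Kᵢ−1)/(1+ψ₁(Kᵢ−1)) = 0.
g(0) = ΣzᵢKᵢ − 1 = 0.264 and g(1) = 1 − Σzᵢ/Kᵢ = -0.188, so a root lies in (0, 1).
Iterate (Newton) starting at ψ₁ = 0.5:
  ψ₁ = 0.500: g = -0.0312, g' = -0.368 → ψ₁ = 0.415
  ψ₁ = 0.415: g = 0.0016, g' = -0.408 → ψ₁ = 0.419
Converged at ψ₁ = 0.419.
Drum-1 compositions:
  isopentane: x = 0.147, y = 0.428
  carbon tetrachloride: x = 0.436, y = 0.301
  cyclohexane: x = 0.417, y = 0.271
Drum-2 feed = drum-1 vapor: z₂ = (0.4282, 0.3006, 0.2712).
Drum 2:
Newton–Raphson from ψ₂ = 0.5:
  ψ₂ = 0.500: g = -0.1460, g' = -0.506 → ψ₂ = 0.211
  ψ₂ = 0.211: g = -0.0039, g' = -0.499 → ψ₂ = 0.203
Converged at ψ₂ = 0.203.
  isopentane: x = 0.357, y = 0.707
  carbon tetrachloride: x = 0.337, y = 0.158
  cyclohexane: x = 0.306, y = 0.135

x_carbon tetrachloride (drum 2) = 0.337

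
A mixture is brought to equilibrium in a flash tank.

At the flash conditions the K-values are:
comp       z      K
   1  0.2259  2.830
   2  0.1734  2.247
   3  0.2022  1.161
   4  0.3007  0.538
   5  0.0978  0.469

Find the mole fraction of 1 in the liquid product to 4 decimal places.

x_1 = 0.0926

Material balance + equilibrium reduce to Σ zᵢ(Kᵢ−1)/(1+ψ(Kᵢ−1)) = 0.
Check two-phase: ΣzᵢKᵢ = 1.4713 > 1 and Σzᵢ/Kᵢ = 1.0986 > 1, so g(0) = 0.4713 > 0 and g(1) = -0.0986 < 0.
Newton iteration, ψ⁰ = 0.45:
  ψ = 0.4500: g = 0.15194, g' = -0.4926 → ψ = 0.7584
  ψ = 0.7584: g = 0.01245, g' = -0.4375 → ψ = 0.7869
  ψ = 0.7869: g = -0.00003, g' = -0.4397 → ψ = 0.7868
Converged at ψ = 0.7868.
Compositions from xᵢ = zᵢ/(1+ψ(Kᵢ−1)), yᵢ = Kᵢxᵢ:
  1: x = 0.0926, y = 0.2620
  2: x = 0.0875, y = 0.1967
  3: x = 0.1795, y = 0.2084
  4: x = 0.4724, y = 0.2542
  5: x = 0.1680, y = 0.0788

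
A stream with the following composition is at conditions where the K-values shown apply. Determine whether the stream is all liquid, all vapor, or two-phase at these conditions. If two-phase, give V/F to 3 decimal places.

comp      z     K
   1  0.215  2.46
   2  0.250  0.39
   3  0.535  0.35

all liquid

ΣzᵢKᵢ = 0.814; Σzᵢ/Kᵢ = 2.257.
Since ΣzᵢKᵢ < 1 the mixture is below its bubble point — single liquid phase.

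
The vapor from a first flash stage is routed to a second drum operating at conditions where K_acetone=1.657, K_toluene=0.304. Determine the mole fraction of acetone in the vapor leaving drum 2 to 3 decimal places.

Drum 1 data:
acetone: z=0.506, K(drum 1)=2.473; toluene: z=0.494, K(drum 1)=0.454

y_acetone (drum 2) = 0.852

Drum 1:
Binary case is linear: z₁(K₁−1)(1+ψ₁(K₂−1)) + z₂(K₂−1)(1+ψ₁(K₁−1)) = 0
⇒ ψ₁ = [z₁(K₁−1)+z₂(K₂−1)] / [−(K₁−1)(K₂−1)] = 0.4756/0.8043 = 0.591
Drum-1 compositions:
  acetone: x = 0.270, y = 0.669
  toluene: x = 0.730, y = 0.331
Drum-2 feed = drum-1 vapor: z₂ = (0.6688, 0.3312).
Drum 2:
Let ψ₂ = V/F and solve Σ zᵢ(Kᵢ−1)/(1+ψ₂(Kᵢ−1)) = 0.
Check two-phase: ΣzᵢKᵢ = 1.209 > 1 and Σzᵢ/Kᵢ = 1.493 > 1, so g(0) = 0.209 > 0 and g(1) = -0.493 < 0.
Binary case is linear: z₁(K₁−1)(1+ψ₂(K₂−1)) + z₂(K₂−1)(1+ψ₂(K₁−1)) = 0
⇒ ψ₂ = [z₁(K₁−1)+z₂(K₂−1)] / [−(K₁−1)(K₂−1)] = 0.2089/0.4573 = 0.457
  acetone: x = 0.514, y = 0.852
  toluene: x = 0.486, y = 0.148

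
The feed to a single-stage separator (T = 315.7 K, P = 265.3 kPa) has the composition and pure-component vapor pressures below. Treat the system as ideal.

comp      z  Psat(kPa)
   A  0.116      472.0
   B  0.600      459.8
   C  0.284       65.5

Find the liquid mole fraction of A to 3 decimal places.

Raoult's law: Kᵢ = Pᵢˢᵃᵗ/P = Pᵢˢᵃᵗ/265.3.
  K_A = 472.0/265.3 = 1.77912, K_B = 459.8/265.3 = 1.73313, K_C = 65.5/265.3 = 0.24689
Let β = V/F and solve Σ zᵢ(Kᵢ−1)/(1+β(Kᵢ−1)) = 0.
Check two-phase: ΣzᵢKᵢ = 1.316 > 1 and Σzᵢ/Kᵢ = 1.562 > 1, so g(0) = 0.316 > 0 and g(1) = -0.562 < 0.
Iterate (Newton) starting at β = 0.5:
  β = 0.500: g = 0.0439, g' = -0.624 → β = 0.570
  β = 0.570: g = -0.0022, g' = -0.689 → β = 0.567
Converged at β = 0.567.
Compositions from xᵢ = zᵢ/(1+β(Kᵢ−1)), yᵢ = Kᵢxᵢ:
  A: x = 0.080, y = 0.143
  B: x = 0.424, y = 0.734
  C: x = 0.496, y = 0.122

x_A = 0.080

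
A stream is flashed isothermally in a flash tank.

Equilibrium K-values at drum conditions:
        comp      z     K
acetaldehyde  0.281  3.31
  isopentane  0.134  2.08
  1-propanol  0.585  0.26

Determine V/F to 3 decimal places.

Iterate (Newton) starting at V/F = 0.5:
  V/F = 0.500: g = -0.2920, g' = -1.196 → V/F = 0.256
  V/F = 0.256: g = -0.0126, g' = -1.176 → V/F = 0.245
Converged at V/F = 0.245.

V/F = 0.245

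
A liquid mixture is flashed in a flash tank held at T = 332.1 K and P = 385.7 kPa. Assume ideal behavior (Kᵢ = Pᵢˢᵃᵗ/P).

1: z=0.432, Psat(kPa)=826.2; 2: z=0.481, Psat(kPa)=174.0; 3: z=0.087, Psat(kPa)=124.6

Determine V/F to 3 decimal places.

Raoult's law: Kᵢ = Pᵢˢᵃᵗ/P = Pᵢˢᵃᵗ/385.7.
  K_1 = 826.2/385.7 = 2.14208, K_2 = 174.0/385.7 = 0.45113, K_3 = 124.6/385.7 = 0.32305
Rachford–Rice: g(V/F) = Σ zᵢ(Kᵢ−1)/(1+V/F(Kᵢ−1)) = 0.
Feasibility: ΣzᵢKᵢ = 1.170, Σzᵢ/Kᵢ = 1.537 — both > 1, two phases present.
Newton iteration, V/F⁰ = 0.46:
  V/F = 0.460: g = -0.1153, g' = -0.586 → V/F = 0.263
  V/F = 0.263: g = -0.0009, g' = -0.590 → V/F = 0.262
Converged at V/F = 0.262.

V/F = 0.262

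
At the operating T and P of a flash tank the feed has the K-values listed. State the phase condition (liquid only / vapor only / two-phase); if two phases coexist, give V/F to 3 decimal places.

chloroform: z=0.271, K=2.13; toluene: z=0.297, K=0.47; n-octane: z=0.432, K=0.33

liquid only

ΣzᵢKᵢ = 0.859; Σzᵢ/Kᵢ = 2.068.
Since ΣzᵢKᵢ < 1 the mixture is below its bubble point — single liquid phase.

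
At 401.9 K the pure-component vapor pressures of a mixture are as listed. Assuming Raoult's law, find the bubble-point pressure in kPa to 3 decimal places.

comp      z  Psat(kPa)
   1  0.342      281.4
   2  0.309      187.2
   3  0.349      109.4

Pbub = 192.264 kPa

At the bubble point ψ → 0, so ΣzᵢKᵢ = 1 with Kᵢ = Pᵢˢᵃᵗ/P ⇒ P = ΣzᵢPᵢˢᵃᵗ.
P = 0.342·281.4 + 0.309·187.2 + 0.349·109.4 = 192.264 kPa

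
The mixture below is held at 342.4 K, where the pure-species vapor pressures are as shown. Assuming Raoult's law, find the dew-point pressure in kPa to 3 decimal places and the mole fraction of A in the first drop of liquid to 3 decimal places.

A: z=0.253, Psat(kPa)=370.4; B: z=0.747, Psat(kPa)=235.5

At the dew point ψ → 1, so Σzᵢ/Kᵢ = 1 with Kᵢ = Pᵢˢᵃᵗ/P ⇒ 1/P = Σzᵢ/Pᵢˢᵃᵗ.
1/P = 0.253/370.4 + 0.747/235.5 = 0.003855 ⇒ P = 259.402 kPa
xᵢ = zᵢP/Pᵢˢᵃᵗ ⇒ x_A = 0.253·259.402/370.4 = 0.177

Pdew = 259.402 kPa, x_A = 0.177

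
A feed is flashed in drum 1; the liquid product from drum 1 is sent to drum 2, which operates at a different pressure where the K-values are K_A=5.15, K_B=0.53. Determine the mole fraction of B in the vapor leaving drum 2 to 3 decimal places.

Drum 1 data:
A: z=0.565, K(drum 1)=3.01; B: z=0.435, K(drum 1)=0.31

y_B (drum 2) = 0.476

Drum 1:
Let ψ₁ = V/F and solve Σ zᵢ(Kᵢ−1)/(1+ψ₁(Kᵢ−1)) = 0.
Check two-phase: ΣzᵢKᵢ = 1.835 > 1 and Σzᵢ/Kᵢ = 1.591 > 1, so g(0) = 0.835 > 0 and g(1) = -0.591 < 0.
Newton–Raphson from ψ₁ = 0.5:
  ψ₁ = 0.500: g = 0.1082, g' = -1.051 → ψ₁ = 0.603
  ψ₁ = 0.603: g = -0.0006, g' = -1.074 → ψ₁ = 0.602
Converged at ψ₁ = 0.602.
Drum-1 compositions:
  A: x = 0.256, y = 0.769
  B: x = 0.744, y = 0.231
Drum-2 feed = drum-1 liquid: z₂ = (0.2556, 0.7444).
Drum 2:
Material balance + equilibrium reduce to Σ zᵢ(Kᵢ−1)/(1+ψ₂(Kᵢ−1)) = 0.
Feasibility: ΣzᵢKᵢ = 1.711, Σzᵢ/Kᵢ = 1.454 — both > 1, two phases present.
Binary case is linear: z₁(K₁−1)(1+ψ₂(K₂−1)) + z₂(K₂−1)(1+ψ₂(K₁−1)) = 0
⇒ ψ₂ = [z₁(K₁−1)+z₂(K₂−1)] / [−(K₁−1)(K₂−1)] = 0.7107/1.9505 = 0.364
  A: x = 0.102, y = 0.524
  B: x = 0.898, y = 0.476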